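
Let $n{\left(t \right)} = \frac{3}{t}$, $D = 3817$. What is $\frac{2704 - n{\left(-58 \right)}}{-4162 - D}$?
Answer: $- \frac{156835}{462782} \approx -0.3389$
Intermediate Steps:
$\frac{2704 - n{\left(-58 \right)}}{-4162 - D} = \frac{2704 - \frac{3}{-58}}{-4162 - 3817} = \frac{2704 - 3 \left(- \frac{1}{58}\right)}{-4162 - 3817} = \frac{2704 - - \frac{3}{58}}{-7979} = \left(2704 + \frac{3}{58}\right) \left(- \frac{1}{7979}\right) = \frac{156835}{58} \left(- \frac{1}{7979}\right) = - \frac{156835}{462782}$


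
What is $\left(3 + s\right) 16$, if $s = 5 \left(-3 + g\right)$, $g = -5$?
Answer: $-592$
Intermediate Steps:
$s = -40$ ($s = 5 \left(-3 - 5\right) = 5 \left(-8\right) = -40$)
$\left(3 + s\right) 16 = \left(3 - 40\right) 16 = \left(-37\right) 16 = -592$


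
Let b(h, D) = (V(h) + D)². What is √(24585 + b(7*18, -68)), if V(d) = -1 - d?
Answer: √62610 ≈ 250.22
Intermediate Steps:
b(h, D) = (-1 + D - h)² (b(h, D) = ((-1 - h) + D)² = (-1 + D - h)²)
√(24585 + b(7*18, -68)) = √(24585 + (1 + 7*18 - 1*(-68))²) = √(24585 + (1 + 126 + 68)²) = √(24585 + 195²) = √(24585 + 38025) = √62610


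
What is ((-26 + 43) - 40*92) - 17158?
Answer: -20821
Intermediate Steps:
((-26 + 43) - 40*92) - 17158 = (17 - 3680) - 17158 = -3663 - 17158 = -20821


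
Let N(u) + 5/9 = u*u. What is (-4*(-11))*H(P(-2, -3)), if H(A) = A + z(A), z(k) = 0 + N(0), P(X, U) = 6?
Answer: 2156/9 ≈ 239.56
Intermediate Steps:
N(u) = -5/9 + u² (N(u) = -5/9 + u*u = -5/9 + u²)
z(k) = -5/9 (z(k) = 0 + (-5/9 + 0²) = 0 + (-5/9 + 0) = 0 - 5/9 = -5/9)
H(A) = -5/9 + A (H(A) = A - 5/9 = -5/9 + A)
(-4*(-11))*H(P(-2, -3)) = (-4*(-11))*(-5/9 + 6) = 44*(49/9) = 2156/9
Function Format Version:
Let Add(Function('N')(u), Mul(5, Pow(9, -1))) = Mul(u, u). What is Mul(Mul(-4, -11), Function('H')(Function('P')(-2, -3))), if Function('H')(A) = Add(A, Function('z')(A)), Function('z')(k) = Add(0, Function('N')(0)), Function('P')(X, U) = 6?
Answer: Rational(2156, 9) ≈ 239.56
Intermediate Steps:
Function('N')(u) = Add(Rational(-5, 9), Pow(u, 2)) (Function('N')(u) = Add(Rational(-5, 9), Mul(u, u)) = Add(Rational(-5, 9), Pow(u, 2)))
Function('z')(k) = Rational(-5, 9) (Function('z')(k) = Add(0, Add(Rational(-5, 9), Pow(0, 2))) = Add(0, Add(Rational(-5, 9), 0)) = Add(0, Rational(-5, 9)) = Rational(-5, 9))
Function('H')(A) = Add(Rational(-5, 9), A) (Function('H')(A) = Add(A, Rational(-5, 9)) = Add(Rational(-5, 9), A))
Mul(Mul(-4, -11), Function('H')(Function('P')(-2, -3))) = Mul(Mul(-4, -11), Add(Rational(-5, 9), 6)) = Mul(44, Rational(49, 9)) = Rational(2156, 9)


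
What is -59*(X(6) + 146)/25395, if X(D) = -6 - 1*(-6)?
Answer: -8614/25395 ≈ -0.33920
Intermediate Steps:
X(D) = 0 (X(D) = -6 + 6 = 0)
-59*(X(6) + 146)/25395 = -59*(0 + 146)/25395 = -59*146*(1/25395) = -8614*1/25395 = -8614/25395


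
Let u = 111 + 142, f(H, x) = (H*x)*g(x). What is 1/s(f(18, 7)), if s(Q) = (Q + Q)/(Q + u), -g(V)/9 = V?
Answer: 7685/15876 ≈ 0.48406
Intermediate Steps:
g(V) = -9*V
f(H, x) = -9*H*x² (f(H, x) = (H*x)*(-9*x) = -9*H*x²)
u = 253
s(Q) = 2*Q/(253 + Q) (s(Q) = (Q + Q)/(Q + 253) = (2*Q)/(253 + Q) = 2*Q/(253 + Q))
1/s(f(18, 7)) = 1/(2*(-9*18*7²)/(253 - 9*18*7²)) = 1/(2*(-9*18*49)/(253 - 9*18*49)) = 1/(2*(-7938)/(253 - 7938)) = 1/(2*(-7938)/(-7685)) = 1/(2*(-7938)*(-1/7685)) = 1/(15876/7685) = 7685/15876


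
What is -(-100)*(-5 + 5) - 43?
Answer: -43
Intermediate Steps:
-(-100)*(-5 + 5) - 43 = -(-100)*0 - 43 = -25*0 - 43 = 0 - 43 = -43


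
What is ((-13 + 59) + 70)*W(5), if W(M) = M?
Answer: 580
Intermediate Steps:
((-13 + 59) + 70)*W(5) = ((-13 + 59) + 70)*5 = (46 + 70)*5 = 116*5 = 580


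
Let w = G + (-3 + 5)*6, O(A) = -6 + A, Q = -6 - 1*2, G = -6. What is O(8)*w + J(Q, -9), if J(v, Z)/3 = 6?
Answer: 30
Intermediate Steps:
Q = -8 (Q = -6 - 2 = -8)
J(v, Z) = 18 (J(v, Z) = 3*6 = 18)
w = 6 (w = -6 + (-3 + 5)*6 = -6 + 2*6 = -6 + 12 = 6)
O(8)*w + J(Q, -9) = (-6 + 8)*6 + 18 = 2*6 + 18 = 12 + 18 = 30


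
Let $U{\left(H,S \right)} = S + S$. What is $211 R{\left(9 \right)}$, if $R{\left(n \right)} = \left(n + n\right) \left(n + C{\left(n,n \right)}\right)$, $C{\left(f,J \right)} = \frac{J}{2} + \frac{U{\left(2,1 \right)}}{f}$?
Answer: $52117$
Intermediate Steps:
$U{\left(H,S \right)} = 2 S$
$C{\left(f,J \right)} = \frac{J}{2} + \frac{2}{f}$ ($C{\left(f,J \right)} = \frac{J}{2} + \frac{2 \cdot 1}{f} = J \frac{1}{2} + \frac{2}{f} = \frac{J}{2} + \frac{2}{f}$)
$R{\left(n \right)} = 2 n \left(\frac{2}{n} + \frac{3 n}{2}\right)$ ($R{\left(n \right)} = \left(n + n\right) \left(n + \left(\frac{n}{2} + \frac{2}{n}\right)\right) = 2 n \left(\frac{2}{n} + \frac{3 n}{2}\right)$)
$211 R{\left(9 \right)} = 211 \left(4 + 3 \cdot 9^{2}\right) = 211 \left(4 + 3 \cdot 81\right) = 211 \left(4 + 243\right) = 211 \cdot 247 = 52117$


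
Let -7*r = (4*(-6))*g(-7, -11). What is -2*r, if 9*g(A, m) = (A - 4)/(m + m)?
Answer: -8/21 ≈ -0.38095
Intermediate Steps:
g(A, m) = (-4 + A)/(18*m) (g(A, m) = ((A - 4)/(m + m))/9 = ((-4 + A)/((2*m)))/9 = ((-4 + A)*(1/(2*m)))/9 = ((-4 + A)/(2*m))/9 = (-4 + A)/(18*m))
r = 4/21 (r = -4*(-6)*(1/18)*(-4 - 7)/(-11)/7 = -(-24)*(1/18)*(-1/11)*(-11)/7 = -(-24)/(7*18) = -⅐*(-4/3) = 4/21 ≈ 0.19048)
-2*r = -2*4/21 = -8/21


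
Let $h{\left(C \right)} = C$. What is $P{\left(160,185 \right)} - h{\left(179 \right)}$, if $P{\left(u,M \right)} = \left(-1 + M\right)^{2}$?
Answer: $33677$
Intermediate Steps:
$P{\left(160,185 \right)} - h{\left(179 \right)} = \left(-1 + 185\right)^{2} - 179 = 184^{2} - 179 = 33856 - 179 = 33677$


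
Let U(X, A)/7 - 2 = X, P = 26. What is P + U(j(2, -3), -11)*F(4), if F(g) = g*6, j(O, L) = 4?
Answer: 1034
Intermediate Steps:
U(X, A) = 14 + 7*X
F(g) = 6*g
P + U(j(2, -3), -11)*F(4) = 26 + (14 + 7*4)*(6*4) = 26 + (14 + 28)*24 = 26 + 42*24 = 26 + 1008 = 1034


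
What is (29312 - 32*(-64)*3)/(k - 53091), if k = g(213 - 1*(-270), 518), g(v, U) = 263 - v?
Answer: -35456/53311 ≈ -0.66508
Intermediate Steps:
k = -220 (k = 263 - (213 - 1*(-270)) = 263 - (213 + 270) = 263 - 1*483 = 263 - 483 = -220)
(29312 - 32*(-64)*3)/(k - 53091) = (29312 - 32*(-64)*3)/(-220 - 53091) = (29312 + 2048*3)/(-53311) = (29312 + 6144)*(-1/53311) = 35456*(-1/53311) = -35456/53311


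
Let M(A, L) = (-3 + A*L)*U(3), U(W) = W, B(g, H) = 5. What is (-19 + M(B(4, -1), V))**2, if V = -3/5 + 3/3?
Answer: 484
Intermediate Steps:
V = 2/5 (V = -3*1/5 + 3*(1/3) = -3/5 + 1 = 2/5 ≈ 0.40000)
M(A, L) = -9 + 3*A*L (M(A, L) = (-3 + A*L)*3 = -9 + 3*A*L)
(-19 + M(B(4, -1), V))**2 = (-19 + (-9 + 3*5*(2/5)))**2 = (-19 + (-9 + 6))**2 = (-19 - 3)**2 = (-22)**2 = 484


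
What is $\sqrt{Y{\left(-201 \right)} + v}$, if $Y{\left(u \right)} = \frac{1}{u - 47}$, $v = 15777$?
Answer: $\frac{\sqrt{242587090}}{124} \approx 125.61$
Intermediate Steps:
$Y{\left(u \right)} = \frac{1}{-47 + u}$
$\sqrt{Y{\left(-201 \right)} + v} = \sqrt{\frac{1}{-47 - 201} + 15777} = \sqrt{\frac{1}{-248} + 15777} = \sqrt{- \frac{1}{248} + 15777} = \sqrt{\frac{3912695}{248}} = \frac{\sqrt{242587090}}{124}$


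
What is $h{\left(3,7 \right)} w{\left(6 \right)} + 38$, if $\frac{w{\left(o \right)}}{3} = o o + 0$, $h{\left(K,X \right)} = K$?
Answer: $362$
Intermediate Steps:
$w{\left(o \right)} = 3 o^{2}$ ($w{\left(o \right)} = 3 \left(o o + 0\right) = 3 \left(o^{2} + 0\right) = 3 o^{2}$)
$h{\left(3,7 \right)} w{\left(6 \right)} + 38 = 3 \cdot 3 \cdot 6^{2} + 38 = 3 \cdot 3 \cdot 36 + 38 = 3 \cdot 108 + 38 = 324 + 38 = 362$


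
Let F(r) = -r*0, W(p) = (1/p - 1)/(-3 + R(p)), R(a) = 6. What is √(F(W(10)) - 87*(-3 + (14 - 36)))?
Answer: 5*√87 ≈ 46.637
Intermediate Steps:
W(p) = -⅓ + 1/(3*p) (W(p) = (1/p - 1)/(-3 + 6) = (-1 + 1/p)/3 = (-1 + 1/p)*(⅓) = -⅓ + 1/(3*p))
F(r) = 0
√(F(W(10)) - 87*(-3 + (14 - 36))) = √(0 - 87*(-3 + (14 - 36))) = √(0 - 87*(-3 - 22)) = √(0 - 87*(-25)) = √(0 + 2175) = √2175 = 5*√87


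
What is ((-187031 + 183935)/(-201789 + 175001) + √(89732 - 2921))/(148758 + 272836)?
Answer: 387/1411707509 + √86811/421594 ≈ 0.00069914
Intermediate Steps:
((-187031 + 183935)/(-201789 + 175001) + √(89732 - 2921))/(148758 + 272836) = (-3096/(-26788) + √86811)/421594 = (-3096*(-1/26788) + √86811)*(1/421594) = (774/6697 + √86811)*(1/421594) = 387/1411707509 + √86811/421594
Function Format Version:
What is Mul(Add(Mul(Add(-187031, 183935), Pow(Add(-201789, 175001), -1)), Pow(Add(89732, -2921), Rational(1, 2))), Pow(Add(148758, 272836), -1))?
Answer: Add(Rational(387, 1411707509), Mul(Rational(1, 421594), Pow(86811, Rational(1, 2)))) ≈ 0.00069914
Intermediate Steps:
Mul(Add(Mul(Add(-187031, 183935), Pow(Add(-201789, 175001), -1)), Pow(Add(89732, -2921), Rational(1, 2))), Pow(Add(148758, 272836), -1)) = Mul(Add(Mul(-3096, Pow(-26788, -1)), Pow(86811, Rational(1, 2))), Pow(421594, -1)) = Mul(Add(Mul(-3096, Rational(-1, 26788)), Pow(86811, Rational(1, 2))), Rational(1, 421594)) = Mul(Add(Rational(774, 6697), Pow(86811, Rational(1, 2))), Rational(1, 421594)) = Add(Rational(387, 1411707509), Mul(Rational(1, 421594), Pow(86811, Rational(1, 2))))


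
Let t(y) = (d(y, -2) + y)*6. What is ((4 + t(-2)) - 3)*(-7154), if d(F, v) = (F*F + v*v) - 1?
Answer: -221774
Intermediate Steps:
d(F, v) = -1 + F² + v² (d(F, v) = (F² + v²) - 1 = -1 + F² + v²)
t(y) = 18 + 6*y + 6*y² (t(y) = ((-1 + y² + (-2)²) + y)*6 = ((-1 + y² + 4) + y)*6 = ((3 + y²) + y)*6 = (3 + y + y²)*6 = 18 + 6*y + 6*y²)
((4 + t(-2)) - 3)*(-7154) = ((4 + (18 + 6*(-2) + 6*(-2)²)) - 3)*(-7154) = ((4 + (18 - 12 + 6*4)) - 3)*(-7154) = ((4 + (18 - 12 + 24)) - 3)*(-7154) = ((4 + 30) - 3)*(-7154) = (34 - 3)*(-7154) = 31*(-7154) = -221774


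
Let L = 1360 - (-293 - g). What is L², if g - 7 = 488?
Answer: 4613904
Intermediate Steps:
g = 495 (g = 7 + 488 = 495)
L = 2148 (L = 1360 - (-293 - 1*495) = 1360 - (-293 - 495) = 1360 - 1*(-788) = 1360 + 788 = 2148)
L² = 2148² = 4613904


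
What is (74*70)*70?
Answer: 362600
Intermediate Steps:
(74*70)*70 = 5180*70 = 362600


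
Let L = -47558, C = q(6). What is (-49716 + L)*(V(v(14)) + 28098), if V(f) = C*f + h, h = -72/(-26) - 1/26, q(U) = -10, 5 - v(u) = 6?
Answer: -35547761923/13 ≈ -2.7344e+9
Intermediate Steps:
v(u) = -1 (v(u) = 5 - 1*6 = 5 - 6 = -1)
h = 71/26 (h = -72*(-1/26) - 1*1/26 = 36/13 - 1/26 = 71/26 ≈ 2.7308)
C = -10
V(f) = 71/26 - 10*f (V(f) = -10*f + 71/26 = 71/26 - 10*f)
(-49716 + L)*(V(v(14)) + 28098) = (-49716 - 47558)*((71/26 - 10*(-1)) + 28098) = -97274*((71/26 + 10) + 28098) = -97274*(331/26 + 28098) = -97274*730879/26 = -35547761923/13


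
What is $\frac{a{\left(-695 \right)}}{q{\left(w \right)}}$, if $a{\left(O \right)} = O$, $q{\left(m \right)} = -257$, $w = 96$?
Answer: $\frac{695}{257} \approx 2.7043$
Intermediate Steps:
$\frac{a{\left(-695 \right)}}{q{\left(w \right)}} = - \frac{695}{-257} = \left(-695\right) \left(- \frac{1}{257}\right) = \frac{695}{257}$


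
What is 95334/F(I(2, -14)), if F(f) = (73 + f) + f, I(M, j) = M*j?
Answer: 95334/17 ≈ 5607.9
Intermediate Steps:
F(f) = 73 + 2*f
95334/F(I(2, -14)) = 95334/(73 + 2*(2*(-14))) = 95334/(73 + 2*(-28)) = 95334/(73 - 56) = 95334/17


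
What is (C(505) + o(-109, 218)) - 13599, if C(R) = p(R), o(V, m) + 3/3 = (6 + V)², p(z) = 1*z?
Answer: -2486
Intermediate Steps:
p(z) = z
o(V, m) = -1 + (6 + V)²
C(R) = R
(C(505) + o(-109, 218)) - 13599 = (505 + (-1 + (6 - 109)²)) - 13599 = (505 + (-1 + (-103)²)) - 13599 = (505 + (-1 + 10609)) - 13599 = (505 + 10608) - 13599 = 11113 - 13599 = -2486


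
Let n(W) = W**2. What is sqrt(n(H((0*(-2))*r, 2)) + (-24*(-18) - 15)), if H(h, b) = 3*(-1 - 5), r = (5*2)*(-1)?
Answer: sqrt(741) ≈ 27.221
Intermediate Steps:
r = -10 (r = 10*(-1) = -10)
H(h, b) = -18 (H(h, b) = 3*(-6) = -18)
sqrt(n(H((0*(-2))*r, 2)) + (-24*(-18) - 15)) = sqrt((-18)**2 + (-24*(-18) - 15)) = sqrt(324 + (432 - 15)) = sqrt(324 + 417) = sqrt(741)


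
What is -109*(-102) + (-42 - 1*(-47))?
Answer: 11123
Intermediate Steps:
-109*(-102) + (-42 - 1*(-47)) = 11118 + (-42 + 47) = 11118 + 5 = 11123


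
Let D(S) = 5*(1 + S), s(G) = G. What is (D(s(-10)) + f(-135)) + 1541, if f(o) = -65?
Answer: 1431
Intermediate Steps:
D(S) = 5 + 5*S
(D(s(-10)) + f(-135)) + 1541 = ((5 + 5*(-10)) - 65) + 1541 = ((5 - 50) - 65) + 1541 = (-45 - 65) + 1541 = -110 + 1541 = 1431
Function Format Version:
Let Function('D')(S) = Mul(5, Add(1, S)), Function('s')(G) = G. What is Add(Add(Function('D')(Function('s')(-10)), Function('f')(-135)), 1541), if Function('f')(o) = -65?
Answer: 1431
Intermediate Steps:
Function('D')(S) = Add(5, Mul(5, S))
Add(Add(Function('D')(Function('s')(-10)), Function('f')(-135)), 1541) = Add(Add(Add(5, Mul(5, -10)), -65), 1541) = Add(Add(Add(5, -50), -65), 1541) = Add(Add(-45, -65), 1541) = Add(-110, 1541) = 1431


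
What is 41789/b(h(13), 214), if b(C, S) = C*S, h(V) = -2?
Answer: -41789/428 ≈ -97.638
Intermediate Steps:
41789/b(h(13), 214) = 41789/((-2*214)) = 41789/(-428) = 41789*(-1/428) = -41789/428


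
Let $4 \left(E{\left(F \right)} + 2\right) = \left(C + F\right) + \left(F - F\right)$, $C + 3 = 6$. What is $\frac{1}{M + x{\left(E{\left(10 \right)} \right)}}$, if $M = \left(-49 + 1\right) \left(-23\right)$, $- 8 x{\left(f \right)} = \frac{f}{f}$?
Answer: $\frac{8}{8831} \approx 0.0009059$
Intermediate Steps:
$C = 3$ ($C = -3 + 6 = 3$)
$E{\left(F \right)} = - \frac{5}{4} + \frac{F}{4}$ ($E{\left(F \right)} = -2 + \frac{\left(3 + F\right) + \left(F - F\right)}{4} = -2 + \frac{\left(3 + F\right) + 0}{4} = -2 + \frac{3 + F}{4} = -2 + \left(\frac{3}{4} + \frac{F}{4}\right) = - \frac{5}{4} + \frac{F}{4}$)
$x{\left(f \right)} = - \frac{1}{8}$ ($x{\left(f \right)} = - \frac{f \frac{1}{f}}{8} = \left(- \frac{1}{8}\right) 1 = - \frac{1}{8}$)
$M = 1104$ ($M = \left(-48\right) \left(-23\right) = 1104$)
$\frac{1}{M + x{\left(E{\left(10 \right)} \right)}} = \frac{1}{1104 - \frac{1}{8}} = \frac{1}{\frac{8831}{8}} = \frac{8}{8831}$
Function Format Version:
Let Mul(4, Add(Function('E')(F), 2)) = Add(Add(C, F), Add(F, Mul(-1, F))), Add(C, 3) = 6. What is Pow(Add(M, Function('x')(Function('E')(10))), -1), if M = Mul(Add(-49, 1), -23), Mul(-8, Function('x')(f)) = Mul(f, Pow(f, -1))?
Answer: Rational(8, 8831) ≈ 0.00090590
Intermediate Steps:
C = 3 (C = Add(-3, 6) = 3)
Function('E')(F) = Add(Rational(-5, 4), Mul(Rational(1, 4), F)) (Function('E')(F) = Add(-2, Mul(Rational(1, 4), Add(Add(3, F), Add(F, Mul(-1, F))))) = Add(-2, Mul(Rational(1, 4), Add(Add(3, F), 0))) = Add(-2, Mul(Rational(1, 4), Add(3, F))) = Add(-2, Add(Rational(3, 4), Mul(Rational(1, 4), F))) = Add(Rational(-5, 4), Mul(Rational(1, 4), F)))
Function('x')(f) = Rational(-1, 8) (Function('x')(f) = Mul(Rational(-1, 8), Mul(f, Pow(f, -1))) = Mul(Rational(-1, 8), 1) = Rational(-1, 8))
M = 1104 (M = Mul(-48, -23) = 1104)
Pow(Add(M, Function('x')(Function('E')(10))), -1) = Pow(Add(1104, Rational(-1, 8)), -1) = Pow(Rational(8831, 8), -1) = Rational(8, 8831)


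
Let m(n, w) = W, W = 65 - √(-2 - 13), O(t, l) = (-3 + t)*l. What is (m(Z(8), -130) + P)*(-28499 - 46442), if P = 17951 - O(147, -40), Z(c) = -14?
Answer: -1781797216 + 74941*I*√15 ≈ -1.7818e+9 + 2.9025e+5*I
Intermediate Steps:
O(t, l) = l*(-3 + t)
P = 23711 (P = 17951 - (-40)*(-3 + 147) = 17951 - (-40)*144 = 17951 - 1*(-5760) = 17951 + 5760 = 23711)
W = 65 - I*√15 (W = 65 - √(-15) = 65 - I*√15 ≈ 65.0 - 3.873*I)
m(n, w) = 65 - I*√15
(m(Z(8), -130) + P)*(-28499 - 46442) = ((65 - I*√15) + 23711)*(-28499 - 46442) = (23776 - I*√15)*(-74941) = -1781797216 + 74941*I*√15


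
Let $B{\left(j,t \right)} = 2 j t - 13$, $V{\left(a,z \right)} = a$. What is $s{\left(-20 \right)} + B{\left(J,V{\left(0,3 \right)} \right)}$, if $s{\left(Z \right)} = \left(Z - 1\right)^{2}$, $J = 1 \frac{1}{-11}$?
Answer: $428$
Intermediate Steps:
$J = - \frac{1}{11}$ ($J = 1 \left(- \frac{1}{11}\right) = - \frac{1}{11} \approx -0.090909$)
$B{\left(j,t \right)} = -13 + 2 j t$ ($B{\left(j,t \right)} = 2 j t - 13 = -13 + 2 j t$)
$s{\left(Z \right)} = \left(-1 + Z\right)^{2}$
$s{\left(-20 \right)} + B{\left(J,V{\left(0,3 \right)} \right)} = \left(-1 - 20\right)^{2} - \left(13 + \frac{2}{11} \cdot 0\right) = \left(-21\right)^{2} + \left(-13 + 0\right) = 441 - 13 = 428$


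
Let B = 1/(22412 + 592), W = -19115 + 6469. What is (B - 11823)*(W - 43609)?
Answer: 15300026250205/23004 ≈ 6.6510e+8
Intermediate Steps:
W = -12646
B = 1/23004 ≈ 4.3471e-5
(B - 11823)*(W - 43609) = (1/23004 - 11823)*(-12646 - 43609) = -271976291/23004*(-56255) = 15300026250205/23004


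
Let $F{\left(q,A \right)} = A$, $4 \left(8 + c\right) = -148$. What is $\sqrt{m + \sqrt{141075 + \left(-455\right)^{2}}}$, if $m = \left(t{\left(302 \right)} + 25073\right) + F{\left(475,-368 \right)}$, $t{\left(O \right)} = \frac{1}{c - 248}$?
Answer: $\frac{\sqrt{2171550162}}{293} \approx 159.04$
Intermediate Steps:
$c = -45$ ($c = -8 + \frac{1}{4} \left(-148\right) = -8 - 37 = -45$)
$t{\left(O \right)} = - \frac{1}{293}$ ($t{\left(O \right)} = \frac{1}{-45 - 248} = \frac{1}{-293} = - \frac{1}{293}$)
$m = \frac{7238564}{293}$ ($m = \left(- \frac{1}{293} + 25073\right) - 368 = \frac{7346388}{293} - 368 = \frac{7238564}{293} \approx 24705.0$)
$\sqrt{m + \sqrt{141075 + \left(-455\right)^{2}}} = \sqrt{\frac{7238564}{293} + \sqrt{141075 + \left(-455\right)^{2}}} = \sqrt{\frac{7238564}{293} + \sqrt{141075 + 207025}} = \sqrt{\frac{7238564}{293} + \sqrt{348100}} = \sqrt{\frac{7238564}{293} + 590} = \sqrt{\frac{7411434}{293}} = \frac{\sqrt{2171550162}}{293}$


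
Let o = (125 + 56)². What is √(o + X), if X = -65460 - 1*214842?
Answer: I*√247541 ≈ 497.54*I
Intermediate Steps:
o = 32761 (o = 181² = 32761)
X = -280302 (X = -65460 - 214842 = -280302)
√(o + X) = √(32761 - 280302) = √(-247541) = I*√247541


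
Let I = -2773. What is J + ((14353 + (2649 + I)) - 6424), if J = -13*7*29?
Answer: 5166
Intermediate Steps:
J = -2639 (J = -91*29 = -2639)
J + ((14353 + (2649 + I)) - 6424) = -2639 + ((14353 + (2649 - 2773)) - 6424) = -2639 + ((14353 - 124) - 6424) = -2639 + (14229 - 6424) = -2639 + 7805 = 5166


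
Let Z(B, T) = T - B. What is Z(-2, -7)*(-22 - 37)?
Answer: 295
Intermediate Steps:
Z(-2, -7)*(-22 - 37) = (-7 - 1*(-2))*(-22 - 37) = (-7 + 2)*(-59) = -5*(-59) = 295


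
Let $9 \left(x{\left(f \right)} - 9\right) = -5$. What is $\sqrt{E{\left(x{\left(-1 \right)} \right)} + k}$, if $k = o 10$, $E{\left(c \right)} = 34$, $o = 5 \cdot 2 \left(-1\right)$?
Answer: $i \sqrt{66} \approx 8.124 i$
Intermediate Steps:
$o = -10$ ($o = 10 \left(-1\right) = -10$)
$x{\left(f \right)} = \frac{76}{9}$ ($x{\left(f \right)} = 9 + \frac{1}{9} \left(-5\right) = 9 - \frac{5}{9} = \frac{76}{9}$)
$k = -100$ ($k = \left(-10\right) 10 = -100$)
$\sqrt{E{\left(x{\left(-1 \right)} \right)} + k} = \sqrt{34 - 100} = \sqrt{-66} = i \sqrt{66}$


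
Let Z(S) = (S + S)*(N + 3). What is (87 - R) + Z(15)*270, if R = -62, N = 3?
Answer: 48749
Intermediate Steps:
Z(S) = 12*S (Z(S) = (S + S)*(3 + 3) = (2*S)*6 = 12*S)
(87 - R) + Z(15)*270 = (87 - 1*(-62)) + (12*15)*270 = (87 + 62) + 180*270 = 149 + 48600 = 48749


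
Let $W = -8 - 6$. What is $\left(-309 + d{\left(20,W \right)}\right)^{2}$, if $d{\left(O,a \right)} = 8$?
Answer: $90601$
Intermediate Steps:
$W = -14$ ($W = -8 - 6 = -14$)
$\left(-309 + d{\left(20,W \right)}\right)^{2} = \left(-309 + 8\right)^{2} = \left(-301\right)^{2} = 90601$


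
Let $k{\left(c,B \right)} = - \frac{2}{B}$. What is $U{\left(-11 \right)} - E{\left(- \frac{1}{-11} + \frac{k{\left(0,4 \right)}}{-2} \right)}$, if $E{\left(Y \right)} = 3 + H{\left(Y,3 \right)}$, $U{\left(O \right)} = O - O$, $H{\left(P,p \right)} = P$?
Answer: $- \frac{147}{44} \approx -3.3409$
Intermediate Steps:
$U{\left(O \right)} = 0$
$E{\left(Y \right)} = 3 + Y$
$U{\left(-11 \right)} - E{\left(- \frac{1}{-11} + \frac{k{\left(0,4 \right)}}{-2} \right)} = 0 - \left(3 - \left(- \frac{1}{11} - \frac{\left(-2\right) \frac{1}{4}}{-2}\right)\right) = 0 - \left(3 - \left(- \frac{1}{11} - \left(-2\right) \frac{1}{4} \left(- \frac{1}{2}\right)\right)\right) = 0 - \left(3 + \left(\frac{1}{11} - - \frac{1}{4}\right)\right) = 0 - \left(3 + \left(\frac{1}{11} + \frac{1}{4}\right)\right) = 0 - \left(3 + \frac{15}{44}\right) = 0 - \frac{147}{44} = - \frac{147}{44}$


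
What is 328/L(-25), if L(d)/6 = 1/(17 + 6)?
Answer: 3772/3 ≈ 1257.3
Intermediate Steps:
L(d) = 6/23 (L(d) = 6/(17 + 6) = 6/23)
328/L(-25) = 328/(6/23) = 328*(23/6) = 3772/3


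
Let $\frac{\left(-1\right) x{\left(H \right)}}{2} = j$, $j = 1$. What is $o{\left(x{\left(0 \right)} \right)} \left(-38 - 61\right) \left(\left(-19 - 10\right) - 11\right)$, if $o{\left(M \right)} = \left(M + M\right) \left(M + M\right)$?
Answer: $63360$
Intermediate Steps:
$x{\left(H \right)} = -2$ ($x{\left(H \right)} = \left(-2\right) 1 = -2$)
$o{\left(M \right)} = 4 M^{2}$ ($o{\left(M \right)} = 2 M 2 M = 4 M^{2}$)
$o{\left(x{\left(0 \right)} \right)} \left(-38 - 61\right) \left(\left(-19 - 10\right) - 11\right) = 4 \left(-2\right)^{2} \left(-38 - 61\right) \left(\left(-19 - 10\right) - 11\right) = 4 \cdot 4 \left(- 99 \left(\left(-19 - 10\right) - 11\right)\right) = 16 \left(- 99 \left(-29 - 11\right)\right) = 16 \left(\left(-99\right) \left(-40\right)\right) = 16 \cdot 3960 = 63360$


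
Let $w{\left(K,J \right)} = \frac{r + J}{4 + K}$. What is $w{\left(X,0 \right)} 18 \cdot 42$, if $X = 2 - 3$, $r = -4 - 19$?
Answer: $-5796$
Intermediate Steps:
$r = -23$ ($r = -4 - 19 = -23$)
$X = -1$ ($X = 2 - 3 = -1$)
$w{\left(K,J \right)} = \frac{-23 + J}{4 + K}$
$w{\left(X,0 \right)} 18 \cdot 42 = \frac{-23 + 0}{4 - 1} \cdot 18 \cdot 42 = \frac{1}{3} \left(-23\right) 18 \cdot 42 = \left(- \frac{23}{3}\right) 18 \cdot 42 = \left(-138\right) 42 = -5796$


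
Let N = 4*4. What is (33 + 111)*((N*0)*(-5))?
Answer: 0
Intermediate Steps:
N = 16
(33 + 111)*((N*0)*(-5)) = (33 + 111)*((16*0)*(-5)) = 144*(0*(-5)) = 144*0 = 0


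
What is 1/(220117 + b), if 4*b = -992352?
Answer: -1/27971 ≈ -3.5751e-5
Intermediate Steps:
b = -248088 (b = (¼)*(-992352) = -248088)
1/(220117 + b) = 1/(220117 - 248088) = 1/(-27971) = -1/27971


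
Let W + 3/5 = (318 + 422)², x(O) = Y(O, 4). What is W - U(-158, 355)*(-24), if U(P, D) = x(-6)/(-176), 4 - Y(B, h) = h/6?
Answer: 30117942/55 ≈ 5.4760e+5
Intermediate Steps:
Y(B, h) = 4 - h/6
x(O) = 10/3 (x(O) = 4 - ⅙*4 = 4 - ⅔ = 10/3)
U(P, D) = -5/264 (U(P, D) = (10/3)/(-176) = (10/3)*(-1/176) = -5/264)
W = 2737997/5 (W = -⅗ + (318 + 422)² = -⅗ + 740² = -⅗ + 547600 = 2737997/5 ≈ 5.4760e+5)
W - U(-158, 355)*(-24) = 2737997/5 - (-5)*(-24)/264 = 2737997/5 - 1*5/11 = 2737997/5 - 5/11 = 30117942/55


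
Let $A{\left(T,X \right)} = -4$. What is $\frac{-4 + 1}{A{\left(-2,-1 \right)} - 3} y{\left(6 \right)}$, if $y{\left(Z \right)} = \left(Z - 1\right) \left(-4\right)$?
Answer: $- \frac{60}{7} \approx -8.5714$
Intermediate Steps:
$y{\left(Z \right)} = 4 - 4 Z$ ($y{\left(Z \right)} = \left(-1 + Z\right) \left(-4\right) = 4 - 4 Z$)
$\frac{-4 + 1}{A{\left(-2,-1 \right)} - 3} y{\left(6 \right)} = \frac{-4 + 1}{-4 - 3} \left(4 - 24\right) = - \frac{3}{-7} \left(4 - 24\right) = \left(-3\right) \left(- \frac{1}{7}\right) \left(-20\right) = \frac{3}{7} \left(-20\right) = - \frac{60}{7}$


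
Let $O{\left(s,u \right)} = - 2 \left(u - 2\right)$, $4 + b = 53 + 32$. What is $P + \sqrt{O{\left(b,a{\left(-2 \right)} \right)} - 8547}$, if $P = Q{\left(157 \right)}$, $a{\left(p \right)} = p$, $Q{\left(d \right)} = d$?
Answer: $157 + i \sqrt{8539} \approx 157.0 + 92.407 i$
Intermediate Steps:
$b = 81$ ($b = -4 + \left(53 + 32\right) = -4 + 85 = 81$)
$O{\left(s,u \right)} = 4 - 2 u$ ($O{\left(s,u \right)} = - 2 \left(-2 + u\right) = 4 - 2 u$)
$P = 157$
$P + \sqrt{O{\left(b,a{\left(-2 \right)} \right)} - 8547} = 157 + \sqrt{\left(4 - -4\right) - 8547} = 157 + \sqrt{\left(4 + 4\right) - 8547} = 157 + \sqrt{8 - 8547} = 157 + \sqrt{-8539} = 157 + i \sqrt{8539}$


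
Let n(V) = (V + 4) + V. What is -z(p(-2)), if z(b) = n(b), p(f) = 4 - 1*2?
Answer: -8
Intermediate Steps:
p(f) = 2 (p(f) = 4 - 2 = 2)
n(V) = 4 + 2*V (n(V) = (4 + V) + V = 4 + 2*V)
z(b) = 4 + 2*b
-z(p(-2)) = -(4 + 2*2) = -(4 + 4) = -1*8 = -8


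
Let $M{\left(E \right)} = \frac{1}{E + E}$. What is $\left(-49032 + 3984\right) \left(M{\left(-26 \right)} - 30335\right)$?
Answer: $\frac{17764915302}{13} \approx 1.3665 \cdot 10^{9}$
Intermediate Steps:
$M{\left(E \right)} = \frac{1}{2 E}$
$\left(-49032 + 3984\right) \left(M{\left(-26 \right)} - 30335\right) = \left(-49032 + 3984\right) \left(\frac{1}{2 \left(-26\right)} - 30335\right) = - 45048 \left(\frac{1}{2} \left(- \frac{1}{26}\right) - 30335\right) = - 45048 \left(- \frac{1}{52} - 30335\right) = \left(-45048\right) \left(- \frac{1577421}{52}\right) = \frac{17764915302}{13}$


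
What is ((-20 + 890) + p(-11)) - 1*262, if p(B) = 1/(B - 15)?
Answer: 15807/26 ≈ 607.96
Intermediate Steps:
p(B) = 1/(-15 + B)
((-20 + 890) + p(-11)) - 1*262 = ((-20 + 890) + 1/(-15 - 11)) - 1*262 = (870 + 1/(-26)) - 262 = (870 - 1/26) - 262 = 22619/26 - 262 = 15807/26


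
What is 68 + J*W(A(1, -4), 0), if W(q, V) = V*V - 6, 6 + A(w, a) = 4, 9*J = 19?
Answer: 166/3 ≈ 55.333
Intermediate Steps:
J = 19/9 (J = (1/9)*19 = 19/9 ≈ 2.1111)
A(w, a) = -2 (A(w, a) = -6 + 4 = -2)
W(q, V) = -6 + V**2 (W(q, V) = V**2 - 6 = -6 + V**2)
68 + J*W(A(1, -4), 0) = 68 + 19*(-6 + 0**2)/9 = 68 + 19*(-6 + 0)/9 = 68 + (19/9)*(-6) = 68 - 38/3 = 166/3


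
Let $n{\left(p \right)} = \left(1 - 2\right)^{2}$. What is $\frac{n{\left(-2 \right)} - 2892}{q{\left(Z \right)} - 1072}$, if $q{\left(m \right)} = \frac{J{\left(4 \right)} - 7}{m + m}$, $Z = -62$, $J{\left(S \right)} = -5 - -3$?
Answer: $\frac{358484}{132919} \approx 2.697$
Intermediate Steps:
$n{\left(p \right)} = 1$ ($n{\left(p \right)} = \left(-1\right)^{2} = 1$)
$J{\left(S \right)} = -2$ ($J{\left(S \right)} = -5 + 3 = -2$)
$q{\left(m \right)} = - \frac{9}{2 m}$ ($q{\left(m \right)} = \frac{-2 - 7}{m + m} = - \frac{9}{2 m}$)
$\frac{n{\left(-2 \right)} - 2892}{q{\left(Z \right)} - 1072} = \frac{1 - 2892}{- \frac{9}{2 \left(-62\right)} - 1072} = - \frac{2891}{\left(- \frac{9}{2}\right) \left(- \frac{1}{62}\right) - 1072} = - \frac{2891}{\frac{9}{124} - 1072} = - \frac{2891}{- \frac{132919}{124}} = \left(-2891\right) \left(- \frac{124}{132919}\right) = \frac{358484}{132919}$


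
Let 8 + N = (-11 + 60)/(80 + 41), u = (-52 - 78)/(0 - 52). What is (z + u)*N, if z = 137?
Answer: -256401/242 ≈ -1059.5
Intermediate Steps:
u = 5/2 (u = -130/(-52) = -130*(-1/52) = 5/2 ≈ 2.5000)
N = -919/121 (N = -8 + (-11 + 60)/(80 + 41) = -8 + 49/121 = -919/121 ≈ -7.5950)
(z + u)*N = (137 + 5/2)*(-919/121) = (279/2)*(-919/121) = -256401/242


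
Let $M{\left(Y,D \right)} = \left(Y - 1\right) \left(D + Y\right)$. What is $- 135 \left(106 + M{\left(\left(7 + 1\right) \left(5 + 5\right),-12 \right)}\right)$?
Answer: $-739530$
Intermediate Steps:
$M{\left(Y,D \right)} = \left(-1 + Y\right) \left(D + Y\right)$
$- 135 \left(106 + M{\left(\left(7 + 1\right) \left(5 + 5\right),-12 \right)}\right) = - 135 \left(106 - \left(-12 - \left(5 + 5\right)^{2} \left(7 + 1\right)^{2} + 13 \left(7 + 1\right) \left(5 + 5\right)\right)\right) = - 135 \left(106 + \left(\left(8 \cdot 10\right)^{2} + 12 - 8 \cdot 10 - 12 \cdot 8 \cdot 10\right)\right) = - 135 \left(106 + \left(80^{2} + 12 - 80 - 960\right)\right) = - 135 \left(106 + \left(6400 + 12 - 80 - 960\right)\right) = - 135 \left(106 + 5372\right) = \left(-135\right) 5478 = -739530$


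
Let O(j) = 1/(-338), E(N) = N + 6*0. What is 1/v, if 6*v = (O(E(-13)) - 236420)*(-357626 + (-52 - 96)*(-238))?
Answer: 1014/12881565623161 ≈ 7.8717e-11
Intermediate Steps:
E(N) = N (E(N) = N + 0 = N)
O(j) = -1/338
v = 12881565623161/1014 (v = ((-1/338 - 236420)*(-357626 + (-52 - 96)*(-238)))/6 = (-79909961*(-357626 - 148*(-238))/338)/6 = (-79909961*(-357626 + 35224)/338)/6 = (-79909961/338*(-322402))/6 = (1/6)*(12881565623161/169) = 12881565623161/1014 ≈ 1.2704e+10)
1/v = 1/(12881565623161/1014) = 1014/12881565623161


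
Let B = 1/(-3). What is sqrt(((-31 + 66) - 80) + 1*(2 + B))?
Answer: I*sqrt(390)/3 ≈ 6.5828*I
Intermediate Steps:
B = -1/3 ≈ -0.33333
sqrt(((-31 + 66) - 80) + 1*(2 + B)) = sqrt(((-31 + 66) - 80) + 1*(2 - 1/3)) = sqrt((35 - 80) + 1*(5/3)) = sqrt(-45 + 5/3) = sqrt(-130/3) = I*sqrt(390)/3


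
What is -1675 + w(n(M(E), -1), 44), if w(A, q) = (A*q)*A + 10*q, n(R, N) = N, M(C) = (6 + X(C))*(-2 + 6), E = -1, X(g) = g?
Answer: -1191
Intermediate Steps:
M(C) = 24 + 4*C (M(C) = (6 + C)*(-2 + 6) = (6 + C)*4 = 24 + 4*C)
w(A, q) = 10*q + q*A² (w(A, q) = q*A² + 10*q = 10*q + q*A²)
-1675 + w(n(M(E), -1), 44) = -1675 + 44*(10 + (-1)²) = -1675 + 44*(10 + 1) = -1675 + 44*11 = -1675 + 484 = -1191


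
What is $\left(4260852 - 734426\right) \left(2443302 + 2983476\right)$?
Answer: $19137131035428$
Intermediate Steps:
$\left(4260852 - 734426\right) \left(2443302 + 2983476\right) = 3526426 \cdot 5426778 = 19137131035428$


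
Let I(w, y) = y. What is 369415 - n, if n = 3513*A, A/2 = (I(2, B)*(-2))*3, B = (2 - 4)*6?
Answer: -136457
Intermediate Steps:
B = -12 (B = -2*6 = -12)
A = 144 (A = 2*(-12*(-2)*3) = 2*(24*3) = 2*72 = 144)
n = 505872 (n = 3513*144 = 505872)
369415 - n = 369415 - 1*505872 = 369415 - 505872 = -136457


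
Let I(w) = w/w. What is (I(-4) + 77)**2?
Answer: 6084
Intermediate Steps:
I(w) = 1
(I(-4) + 77)**2 = (1 + 77)**2 = 78**2 = 6084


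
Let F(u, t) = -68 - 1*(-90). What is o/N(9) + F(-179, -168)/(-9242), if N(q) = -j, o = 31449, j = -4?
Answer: 145325785/18484 ≈ 7862.3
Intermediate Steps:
N(q) = 4 (N(q) = -1*(-4) = 4)
F(u, t) = 22 (F(u, t) = -68 + 90 = 22)
o/N(9) + F(-179, -168)/(-9242) = 31449/4 + 22/(-9242) = 31449*(¼) + 22*(-1/9242) = 31449/4 - 11/4621 = 145325785/18484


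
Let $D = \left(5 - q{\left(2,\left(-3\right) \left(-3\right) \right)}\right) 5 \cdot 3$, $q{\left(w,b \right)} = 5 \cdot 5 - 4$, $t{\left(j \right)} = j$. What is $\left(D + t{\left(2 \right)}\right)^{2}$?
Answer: $56644$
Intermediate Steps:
$q{\left(w,b \right)} = 21$ ($q{\left(w,b \right)} = 25 - 4 = 21$)
$D = -240$ ($D = \left(5 - 21\right) 5 \cdot 3 = \left(-16\right) 5 \cdot 3 = \left(-80\right) 3 = -240$)
$\left(D + t{\left(2 \right)}\right)^{2} = \left(-240 + 2\right)^{2} = \left(-238\right)^{2} = 56644$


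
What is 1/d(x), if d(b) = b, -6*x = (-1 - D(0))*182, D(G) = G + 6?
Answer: 3/637 ≈ 0.0047096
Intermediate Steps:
D(G) = 6 + G
x = 637/3 (x = -(-1 - (6 + 0))*182/6 = -(-1 - 1*6)*182/6 = -(-1 - 6)*182/6 = -(-7)*182/6 = -⅙*(-1274) = 637/3 ≈ 212.33)
1/d(x) = 1/(637/3) = 3/637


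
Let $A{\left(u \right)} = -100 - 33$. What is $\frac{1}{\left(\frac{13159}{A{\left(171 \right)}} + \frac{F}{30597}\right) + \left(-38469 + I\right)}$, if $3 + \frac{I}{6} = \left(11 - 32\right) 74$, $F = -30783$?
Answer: $- \frac{6251}{299491323} \approx -2.0872 \cdot 10^{-5}$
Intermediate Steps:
$A{\left(u \right)} = -133$ ($A{\left(u \right)} = -100 - 33 = -133$)
$I = -9342$ ($I = -18 + 6 \left(11 - 32\right) 74 = -18 + 6 \left(\left(-21\right) 74\right) = -18 + 6 \left(-1554\right) = -18 - 9324 = -9342$)
$\frac{1}{\left(\frac{13159}{A{\left(171 \right)}} + \frac{F}{30597}\right) + \left(-38469 + I\right)} = \frac{1}{\left(\frac{13159}{-133} - \frac{30783}{30597}\right) - 47811} = \frac{1}{\left(13159 \left(- \frac{1}{133}\right) - \frac{331}{329}\right) - 47811} = \frac{1}{\left(- \frac{13159}{133} - \frac{331}{329}\right) - 47811} = \frac{1}{- \frac{624762}{6251} - 47811} = \frac{1}{- \frac{299491323}{6251}} = - \frac{6251}{299491323}$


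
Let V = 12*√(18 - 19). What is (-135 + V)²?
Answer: 18081 - 3240*I ≈ 18081.0 - 3240.0*I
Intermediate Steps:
V = 12*I (V = 12*√(-1) = 12*I ≈ 12.0*I)
(-135 + V)² = (-135 + 12*I)²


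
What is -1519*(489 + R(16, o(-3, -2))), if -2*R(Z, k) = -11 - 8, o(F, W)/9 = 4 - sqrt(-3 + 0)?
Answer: -1514443/2 ≈ -7.5722e+5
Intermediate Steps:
o(F, W) = 36 - 9*I*sqrt(3) (o(F, W) = 9*(4 - sqrt(-3 + 0)) = 9*(4 - sqrt(-3)) = 9*(4 - I*sqrt(3)) = 36 - 9*I*sqrt(3))
R(Z, k) = 19/2 (R(Z, k) = -(-11 - 8)/2 = -1/2*(-19) = 19/2)
-1519*(489 + R(16, o(-3, -2))) = -1519*(489 + 19/2) = -1519*997/2 = -1514443/2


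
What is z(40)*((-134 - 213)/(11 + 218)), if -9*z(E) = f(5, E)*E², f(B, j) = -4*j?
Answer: -88832000/2061 ≈ -43101.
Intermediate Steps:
z(E) = 4*E³/9 (z(E) = -(-4*E)*E²/9 = -(-4)*E³/9 = 4*E³/9)
z(40)*((-134 - 213)/(11 + 218)) = ((4/9)*40³)*((-134 - 213)/(11 + 218)) = ((4/9)*64000)*(-347/229) = 256000*(-347*1/229)/9 = (256000/9)*(-347/229) = -88832000/2061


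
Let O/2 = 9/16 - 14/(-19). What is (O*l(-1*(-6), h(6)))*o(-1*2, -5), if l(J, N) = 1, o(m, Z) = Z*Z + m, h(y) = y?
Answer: 9085/152 ≈ 59.770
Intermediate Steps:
o(m, Z) = m + Z**2 (o(m, Z) = Z**2 + m = m + Z**2)
O = 395/152 (O = 2*(9/16 - 14/(-19)) = 2*(9*(1/16) - 14*(-1/19)) = 2*(9/16 + 14/19) = 2*(395/304) = 395/152 ≈ 2.5987)
(O*l(-1*(-6), h(6)))*o(-1*2, -5) = ((395/152)*1)*(-1*2 + (-5)**2) = 395*(-2 + 25)/152 = (395/152)*23 = 9085/152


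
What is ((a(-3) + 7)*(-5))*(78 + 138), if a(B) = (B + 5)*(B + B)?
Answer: 5400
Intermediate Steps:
a(B) = 2*B*(5 + B) (a(B) = (5 + B)*(2*B) = 2*B*(5 + B))
((a(-3) + 7)*(-5))*(78 + 138) = ((2*(-3)*(5 - 3) + 7)*(-5))*(78 + 138) = ((2*(-3)*2 + 7)*(-5))*216 = ((-12 + 7)*(-5))*216 = -5*(-5)*216 = 25*216 = 5400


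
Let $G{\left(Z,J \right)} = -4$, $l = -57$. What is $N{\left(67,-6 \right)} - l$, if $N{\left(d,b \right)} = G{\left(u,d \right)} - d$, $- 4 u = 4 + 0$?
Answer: $-14$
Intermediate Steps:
$u = -1$ ($u = - \frac{4 + 0}{4} = \left(- \frac{1}{4}\right) 4 = -1$)
$N{\left(d,b \right)} = -4 - d$
$N{\left(67,-6 \right)} - l = \left(-4 - 67\right) - -57 = \left(-4 - 67\right) + 57 = -71 + 57 = -14$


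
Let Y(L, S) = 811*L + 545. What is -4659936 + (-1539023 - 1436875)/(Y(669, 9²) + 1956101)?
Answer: -11646138326778/2499205 ≈ -4.6599e+6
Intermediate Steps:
Y(L, S) = 545 + 811*L
-4659936 + (-1539023 - 1436875)/(Y(669, 9²) + 1956101) = -4659936 + (-1539023 - 1436875)/((545 + 811*669) + 1956101) = -4659936 - 2975898/((545 + 542559) + 1956101) = -4659936 - 2975898/(543104 + 1956101) = -4659936 - 2975898/2499205 = -11646138326778/2499205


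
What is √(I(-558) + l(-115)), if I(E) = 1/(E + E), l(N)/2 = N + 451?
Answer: √23248481/186 ≈ 25.923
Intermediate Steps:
l(N) = 902 + 2*N (l(N) = 2*(N + 451) = 2*(451 + N) = 902 + 2*N)
I(E) = 1/(2*E)
√(I(-558) + l(-115)) = √((½)/(-558) + (902 + 2*(-115))) = √((½)*(-1/558) + (902 - 230)) = √(-1/1116 + 672) = √(749951/1116) = √23248481/186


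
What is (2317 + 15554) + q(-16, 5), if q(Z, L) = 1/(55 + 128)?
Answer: 3270394/183 ≈ 17871.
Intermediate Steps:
q(Z, L) = 1/183
(2317 + 15554) + q(-16, 5) = (2317 + 15554) + 1/183 = 17871 + 1/183 = 3270394/183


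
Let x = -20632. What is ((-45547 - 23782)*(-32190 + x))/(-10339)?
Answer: -74736662/211 ≈ -3.5420e+5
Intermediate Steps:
((-45547 - 23782)*(-32190 + x))/(-10339) = ((-45547 - 23782)*(-32190 - 20632))/(-10339) = -69329*(-52822)*(-1/10339) = 3662096438*(-1/10339) = -74736662/211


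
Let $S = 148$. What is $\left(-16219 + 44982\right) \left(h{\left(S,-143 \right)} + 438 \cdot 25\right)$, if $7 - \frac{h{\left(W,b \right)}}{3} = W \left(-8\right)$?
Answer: $417725049$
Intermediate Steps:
$h{\left(W,b \right)} = 21 + 24 W$ ($h{\left(W,b \right)} = 21 - 3 W \left(-8\right) = 21 - 3 \left(- 8 W\right) = 21 + 24 W$)
$\left(-16219 + 44982\right) \left(h{\left(S,-143 \right)} + 438 \cdot 25\right) = \left(-16219 + 44982\right) \left(\left(21 + 24 \cdot 148\right) + 438 \cdot 25\right) = 28763 \left(\left(21 + 3552\right) + 10950\right) = 28763 \left(3573 + 10950\right) = 28763 \cdot 14523 = 417725049$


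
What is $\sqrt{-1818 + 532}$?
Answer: $i \sqrt{1286} \approx 35.861 i$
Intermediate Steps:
$\sqrt{-1818 + 532} = \sqrt{-1286} = i \sqrt{1286}$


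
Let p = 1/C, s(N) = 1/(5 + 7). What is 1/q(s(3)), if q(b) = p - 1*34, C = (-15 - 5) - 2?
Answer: -22/749 ≈ -0.029372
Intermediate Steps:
C = -22 (C = -20 - 2 = -22)
s(N) = 1/12
p = -1/22 (p = 1/(-22) = -1/22 ≈ -0.045455)
q(b) = -749/22 (q(b) = -1/22 - 1*34 = -1/22 - 34 = -749/22)
1/q(s(3)) = 1/(-749/22) = -22/749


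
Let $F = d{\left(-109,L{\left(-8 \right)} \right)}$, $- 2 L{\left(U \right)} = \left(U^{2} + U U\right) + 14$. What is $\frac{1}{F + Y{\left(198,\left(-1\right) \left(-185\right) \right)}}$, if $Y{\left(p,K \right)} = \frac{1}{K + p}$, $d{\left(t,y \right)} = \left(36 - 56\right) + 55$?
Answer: $\frac{383}{13406} \approx 0.028569$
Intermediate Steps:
$L{\left(U \right)} = -7 - U^{2}$ ($L{\left(U \right)} = - \frac{\left(U^{2} + U U\right) + 14}{2} = - \frac{\left(U^{2} + U^{2}\right) + 14}{2} = - \frac{2 U^{2} + 14}{2} = - \frac{14 + 2 U^{2}}{2} = -7 - U^{2}$)
$d{\left(t,y \right)} = 35$ ($d{\left(t,y \right)} = -20 + 55 = 35$)
$F = 35$
$\frac{1}{F + Y{\left(198,\left(-1\right) \left(-185\right) \right)}} = \frac{1}{35 + \frac{1}{\left(-1\right) \left(-185\right) + 198}} = \frac{1}{35 + \frac{1}{185 + 198}} = \frac{1}{35 + \frac{1}{383}} = \frac{1}{\frac{13406}{383}} = \frac{383}{13406}$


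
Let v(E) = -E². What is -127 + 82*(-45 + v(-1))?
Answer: -3899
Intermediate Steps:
-127 + 82*(-45 + v(-1)) = -127 + 82*(-45 - 1*(-1)²) = -127 + 82*(-45 - 1*1) = -127 + 82*(-45 - 1) = -127 + 82*(-46) = -127 - 3772 = -3899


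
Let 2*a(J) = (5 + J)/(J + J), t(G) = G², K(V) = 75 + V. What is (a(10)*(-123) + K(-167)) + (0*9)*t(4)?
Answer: -1105/8 ≈ -138.13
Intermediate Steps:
a(J) = (5 + J)/(4*J) (a(J) = ((5 + J)/(J + J))/2 = ((5 + J)/((2*J)))/2 = ((5 + J)*(1/(2*J)))/2 = ((5 + J)/(2*J))/2 = (5 + J)/(4*J))
(a(10)*(-123) + K(-167)) + (0*9)*t(4) = (((¼)*(5 + 10)/10)*(-123) + (75 - 167)) + (0*9)*4² = (((¼)*(⅒)*15)*(-123) - 92) + 0*16 = ((3/8)*(-123) - 92) + 0 = (-369/8 - 92) + 0 = -1105/8 + 0 = -1105/8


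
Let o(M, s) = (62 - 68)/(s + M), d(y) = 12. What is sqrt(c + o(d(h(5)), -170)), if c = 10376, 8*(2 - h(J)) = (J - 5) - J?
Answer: sqrt(64756853)/79 ≈ 101.86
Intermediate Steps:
h(J) = 21/8 (h(J) = 2 - ((J - 5) - J)/8 = 2 - ((-5 + J) - J)/8 = 2 - 1/8*(-5) = 2 + 5/8 = 21/8)
o(M, s) = -6/(M + s)
sqrt(c + o(d(h(5)), -170)) = sqrt(10376 - 6/(12 - 170)) = sqrt(10376 - 6/(-158)) = sqrt(10376 - 6*(-1/158)) = sqrt(10376 + 3/79) = sqrt(819707/79) = sqrt(64756853)/79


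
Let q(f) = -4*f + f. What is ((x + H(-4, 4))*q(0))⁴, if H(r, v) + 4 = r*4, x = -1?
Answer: 0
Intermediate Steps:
H(r, v) = -4 + 4*r (H(r, v) = -4 + r*4 = -4 + 4*r)
q(f) = -3*f
((x + H(-4, 4))*q(0))⁴ = ((-1 + (-4 + 4*(-4)))*(-3*0))⁴ = ((-1 + (-4 - 16))*0)⁴ = ((-1 - 20)*0)⁴ = (-21*0)⁴ = 0⁴ = 0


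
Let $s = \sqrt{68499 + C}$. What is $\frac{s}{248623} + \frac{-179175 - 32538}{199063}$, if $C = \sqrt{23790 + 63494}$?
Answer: $- \frac{211713}{199063} + \frac{\sqrt{68499 + 2 \sqrt{21821}}}{248623} \approx -1.0625$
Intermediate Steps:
$C = 2 \sqrt{21821}$ ($C = \sqrt{87284} = 2 \sqrt{21821} \approx 295.44$)
$s = \sqrt{68499 + 2 \sqrt{21821}} \approx 262.29$
$\frac{s}{248623} + \frac{-179175 - 32538}{199063} = \frac{\sqrt{68499 + 2 \sqrt{21821}}}{248623} + \frac{-179175 - 32538}{199063} = \sqrt{68499 + 2 \sqrt{21821}} \cdot \frac{1}{248623} + \left(-179175 - 32538\right) \frac{1}{199063} = \frac{\sqrt{68499 + 2 \sqrt{21821}}}{248623} - \frac{211713}{199063} = - \frac{211713}{199063} + \frac{\sqrt{68499 + 2 \sqrt{21821}}}{248623}$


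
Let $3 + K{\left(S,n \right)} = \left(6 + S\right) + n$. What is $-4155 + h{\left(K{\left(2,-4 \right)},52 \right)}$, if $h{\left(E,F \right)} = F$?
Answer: $-4103$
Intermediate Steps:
$K{\left(S,n \right)} = 3 + S + n$ ($K{\left(S,n \right)} = -3 + \left(\left(6 + S\right) + n\right) = -3 + \left(6 + S + n\right) = 3 + S + n$)
$-4155 + h{\left(K{\left(2,-4 \right)},52 \right)} = -4155 + 52 = -4103$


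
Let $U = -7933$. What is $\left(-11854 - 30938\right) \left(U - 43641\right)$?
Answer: $2206954608$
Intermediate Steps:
$\left(-11854 - 30938\right) \left(U - 43641\right) = \left(-11854 - 30938\right) \left(-7933 - 43641\right) = - 42792 \left(-7933 - 43641\right) = \left(-42792\right) \left(-51574\right) = 2206954608$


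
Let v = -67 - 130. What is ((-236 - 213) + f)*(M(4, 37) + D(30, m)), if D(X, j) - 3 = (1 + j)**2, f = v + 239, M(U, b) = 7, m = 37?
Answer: -591778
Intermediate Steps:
v = -197
f = 42 (f = -197 + 239 = 42)
D(X, j) = 3 + (1 + j)**2
((-236 - 213) + f)*(M(4, 37) + D(30, m)) = ((-236 - 213) + 42)*(7 + (3 + (1 + 37)**2)) = (-449 + 42)*(7 + (3 + 38**2)) = -407*(7 + (3 + 1444)) = -407*(7 + 1447) = -407*1454 = -591778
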